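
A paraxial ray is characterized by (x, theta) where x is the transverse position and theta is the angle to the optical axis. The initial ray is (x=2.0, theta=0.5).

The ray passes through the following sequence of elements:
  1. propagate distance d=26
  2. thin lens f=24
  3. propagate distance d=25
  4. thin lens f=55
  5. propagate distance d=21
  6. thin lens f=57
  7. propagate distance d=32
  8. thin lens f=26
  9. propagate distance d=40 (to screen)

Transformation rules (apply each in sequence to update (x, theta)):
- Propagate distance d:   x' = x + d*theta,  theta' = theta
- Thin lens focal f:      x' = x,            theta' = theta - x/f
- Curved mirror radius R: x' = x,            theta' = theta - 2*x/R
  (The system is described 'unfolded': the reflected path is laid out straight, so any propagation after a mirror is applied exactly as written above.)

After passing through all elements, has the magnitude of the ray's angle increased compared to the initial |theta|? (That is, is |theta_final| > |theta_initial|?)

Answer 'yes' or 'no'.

Initial: x=2.0000 theta=0.5000
After 1 (propagate distance d=26): x=15.0000 theta=0.5000
After 2 (thin lens f=24): x=15.0000 theta=-0.1250
After 3 (propagate distance d=25): x=11.8750 theta=-0.1250
After 4 (thin lens f=55): x=11.8750 theta=-15/44 (≈-0.3409)
After 5 (propagate distance d=21): x=415/88 (≈4.7159) theta=-15/44 (≈-0.3409)
After 6 (thin lens f=57): x=415/88 (≈4.7159) theta=-2125/5016 (≈-0.4236)
After 7 (propagate distance d=32): x=-44345/5016 (≈-8.8407) theta=-2125/5016 (≈-0.4236)
After 8 (thin lens f=26): x=-44345/5016 (≈-8.8407) theta=-3635/43472 (≈-0.0836)
After 9 (propagate distance d=40 (to screen)): x=-72235/5928 (≈-12.1854) theta=-3635/43472 (≈-0.0836)
|theta_initial|=0.5000 |theta_final|=3635/43472 (≈0.0836) -> not increased

Answer: no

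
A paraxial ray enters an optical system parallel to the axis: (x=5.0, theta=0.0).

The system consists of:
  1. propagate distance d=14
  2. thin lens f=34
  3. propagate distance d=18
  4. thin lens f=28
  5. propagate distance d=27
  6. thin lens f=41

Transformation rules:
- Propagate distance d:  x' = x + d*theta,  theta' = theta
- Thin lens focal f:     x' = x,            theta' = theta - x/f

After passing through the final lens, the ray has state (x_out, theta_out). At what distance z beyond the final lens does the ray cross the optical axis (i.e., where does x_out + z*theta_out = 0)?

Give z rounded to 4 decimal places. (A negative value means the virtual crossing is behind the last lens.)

Initial: x=5.0000 theta=0.0000
After 1 (propagate distance d=14): x=5.0000 theta=0.0000
After 2 (thin lens f=34): x=5.0000 theta=-5/34 (≈-0.1471)
After 3 (propagate distance d=18): x=40/17 (≈2.3529) theta=-5/34 (≈-0.1471)
After 4 (thin lens f=28): x=40/17 (≈2.3529) theta=-55/238 (≈-0.2311)
After 5 (propagate distance d=27): x=-925/238 (≈-3.8866) theta=-55/238 (≈-0.2311)
After 6 (thin lens f=41): x=-925/238 (≈-3.8866) theta=-95/697 (≈-0.1363)
z_focus = -x_out/theta_out = -(-925/238)/(-95/697) = -7585/266 ≈ -28.5150
Rounded to 4 decimal places: z = -28.5150

Answer: -28.5150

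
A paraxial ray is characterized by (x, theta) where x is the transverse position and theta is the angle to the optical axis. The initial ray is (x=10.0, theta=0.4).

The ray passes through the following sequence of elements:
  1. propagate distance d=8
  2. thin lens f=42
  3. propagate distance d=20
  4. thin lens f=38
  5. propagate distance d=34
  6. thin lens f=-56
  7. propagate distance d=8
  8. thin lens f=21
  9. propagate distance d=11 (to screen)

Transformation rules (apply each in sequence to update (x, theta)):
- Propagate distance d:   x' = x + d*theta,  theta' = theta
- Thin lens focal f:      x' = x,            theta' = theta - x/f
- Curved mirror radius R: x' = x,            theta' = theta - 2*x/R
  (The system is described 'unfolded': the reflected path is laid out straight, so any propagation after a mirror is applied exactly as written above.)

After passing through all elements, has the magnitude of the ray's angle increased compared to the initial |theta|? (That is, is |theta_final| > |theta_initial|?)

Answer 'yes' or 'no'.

Initial: x=10.0000 theta=0.4000
After 1 (propagate distance d=8): x=13.2000 theta=0.4000
After 2 (thin lens f=42): x=13.2000 theta=3/35 (≈0.0857)
After 3 (propagate distance d=20): x=522/35 (≈14.9143) theta=3/35 (≈0.0857)
After 4 (thin lens f=38): x=522/35 (≈14.9143) theta=-204/665 (≈-0.3068)
After 5 (propagate distance d=34): x=426/95 (≈4.4842) theta=-204/665 (≈-0.3068)
After 6 (thin lens f=-56): x=426/95 (≈4.4842) theta=-603/2660 (≈-0.2267)
After 7 (propagate distance d=8): x=1776/665 (≈2.6707) theta=-603/2660 (≈-0.2267)
After 8 (thin lens f=21): x=1776/665 (≈2.6707) theta=-6589/18620 (≈-0.3539)
After 9 (propagate distance d=11 (to screen)): x=-22751/18620 (≈-1.2219) theta=-6589/18620 (≈-0.3539)
|theta_initial|=0.4000 |theta_final|=6589/18620 (≈0.3539) -> not increased

Answer: no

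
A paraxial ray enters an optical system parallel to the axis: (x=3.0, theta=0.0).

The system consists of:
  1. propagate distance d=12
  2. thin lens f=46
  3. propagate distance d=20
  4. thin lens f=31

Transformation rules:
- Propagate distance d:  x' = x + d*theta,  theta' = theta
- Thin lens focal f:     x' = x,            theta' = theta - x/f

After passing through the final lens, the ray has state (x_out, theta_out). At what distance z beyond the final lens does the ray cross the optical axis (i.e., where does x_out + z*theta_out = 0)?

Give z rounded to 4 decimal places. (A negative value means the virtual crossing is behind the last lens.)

Initial: x=3.0000 theta=0.0000
After 1 (propagate distance d=12): x=3.0000 theta=0.0000
After 2 (thin lens f=46): x=3.0000 theta=-3/46 (≈-0.0652)
After 3 (propagate distance d=20): x=39/23 (≈1.6957) theta=-3/46 (≈-0.0652)
After 4 (thin lens f=31): x=39/23 (≈1.6957) theta=-171/1426 (≈-0.1199)
z_focus = -x_out/theta_out = -(39/23)/(-171/1426) = 806/57 ≈ 14.1404
Rounded to 4 decimal places: z = 14.1404

Answer: 14.1404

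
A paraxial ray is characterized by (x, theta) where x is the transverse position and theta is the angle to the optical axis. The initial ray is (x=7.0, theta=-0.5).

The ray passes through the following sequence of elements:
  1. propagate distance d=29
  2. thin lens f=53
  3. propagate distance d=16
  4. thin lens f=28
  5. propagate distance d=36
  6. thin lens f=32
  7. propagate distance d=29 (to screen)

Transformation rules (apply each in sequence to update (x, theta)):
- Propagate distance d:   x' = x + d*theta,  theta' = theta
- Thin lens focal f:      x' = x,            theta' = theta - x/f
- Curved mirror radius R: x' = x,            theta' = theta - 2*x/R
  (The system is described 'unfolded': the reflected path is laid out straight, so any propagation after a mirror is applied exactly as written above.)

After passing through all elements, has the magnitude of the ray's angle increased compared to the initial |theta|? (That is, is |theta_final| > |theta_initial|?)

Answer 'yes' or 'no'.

Initial: x=7.0000 theta=-0.5000
After 1 (propagate distance d=29): x=-7.5000 theta=-0.5000
After 2 (thin lens f=53): x=-7.5000 theta=-19/53 (≈-0.3585)
After 3 (propagate distance d=16): x=-1403/106 (≈-13.2358) theta=-19/53 (≈-0.3585)
After 4 (thin lens f=28): x=-1403/106 (≈-13.2358) theta=339/2968 (≈0.1142)
After 5 (propagate distance d=36): x=-3385/371 (≈-9.1240) theta=339/2968 (≈0.1142)
After 6 (thin lens f=32): x=-3385/371 (≈-9.1240) theta=4741/11872 (≈0.3993)
After 7 (propagate distance d=29 (to screen)): x=4167/1696 (≈2.4570) theta=4741/11872 (≈0.3993)
|theta_initial|=0.5000 |theta_final|=4741/11872 (≈0.3993) -> not increased

Answer: no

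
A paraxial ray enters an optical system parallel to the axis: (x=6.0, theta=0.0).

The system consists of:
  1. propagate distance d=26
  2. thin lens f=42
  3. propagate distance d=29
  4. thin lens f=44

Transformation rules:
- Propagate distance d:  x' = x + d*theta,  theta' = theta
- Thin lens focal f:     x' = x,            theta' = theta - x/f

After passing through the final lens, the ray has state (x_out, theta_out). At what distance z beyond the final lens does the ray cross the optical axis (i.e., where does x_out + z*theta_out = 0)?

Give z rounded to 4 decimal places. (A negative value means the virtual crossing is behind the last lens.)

Answer: 10.0351

Derivation:
Initial: x=6.0000 theta=0.0000
After 1 (propagate distance d=26): x=6.0000 theta=0.0000
After 2 (thin lens f=42): x=6.0000 theta=-1/7 (≈-0.1429)
After 3 (propagate distance d=29): x=13/7 (≈1.8571) theta=-1/7 (≈-0.1429)
After 4 (thin lens f=44): x=13/7 (≈1.8571) theta=-57/308 (≈-0.1851)
z_focus = -x_out/theta_out = -(13/7)/(-57/308) = 572/57 ≈ 10.0351
Rounded to 4 decimal places: z = 10.0351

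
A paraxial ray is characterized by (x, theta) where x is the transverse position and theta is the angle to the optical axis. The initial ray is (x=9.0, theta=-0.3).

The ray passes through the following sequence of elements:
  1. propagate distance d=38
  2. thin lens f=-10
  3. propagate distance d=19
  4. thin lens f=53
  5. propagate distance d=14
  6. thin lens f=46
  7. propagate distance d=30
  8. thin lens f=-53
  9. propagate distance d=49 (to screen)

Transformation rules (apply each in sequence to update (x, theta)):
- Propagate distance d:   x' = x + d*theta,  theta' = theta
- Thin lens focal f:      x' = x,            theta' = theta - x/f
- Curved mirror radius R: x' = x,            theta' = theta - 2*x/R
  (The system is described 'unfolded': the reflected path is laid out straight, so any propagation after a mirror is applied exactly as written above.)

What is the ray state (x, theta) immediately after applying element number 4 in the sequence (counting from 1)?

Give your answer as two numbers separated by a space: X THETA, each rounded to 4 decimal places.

Initial: x=9.0000 theta=-0.3000
After 1 (propagate distance d=38): x=-2.4000 theta=-0.3000
After 2 (thin lens f=-10): x=-2.4000 theta=-0.5400
After 3 (propagate distance d=19): x=-12.6600 theta=-0.5400
After 4 (thin lens f=53): x=-12.6600 theta=-399/1325 (≈-0.3011)
Rounded to 4 decimal places: x = -12.6600, theta = -0.3011

Answer: -12.6600 -0.3011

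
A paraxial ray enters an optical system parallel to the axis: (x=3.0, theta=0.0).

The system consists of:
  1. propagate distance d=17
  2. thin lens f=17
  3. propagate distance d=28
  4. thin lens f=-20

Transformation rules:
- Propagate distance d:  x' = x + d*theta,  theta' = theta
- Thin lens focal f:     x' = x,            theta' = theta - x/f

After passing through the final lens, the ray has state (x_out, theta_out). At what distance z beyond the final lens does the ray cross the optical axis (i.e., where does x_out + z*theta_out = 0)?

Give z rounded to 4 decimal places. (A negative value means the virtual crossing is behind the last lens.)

Initial: x=3.0000 theta=0.0000
After 1 (propagate distance d=17): x=3.0000 theta=0.0000
After 2 (thin lens f=17): x=3.0000 theta=-3/17 (≈-0.1765)
After 3 (propagate distance d=28): x=-33/17 (≈-1.9412) theta=-3/17 (≈-0.1765)
After 4 (thin lens f=-20): x=-33/17 (≈-1.9412) theta=-93/340 (≈-0.2735)
z_focus = -x_out/theta_out = -(-33/17)/(-93/340) = -220/31 ≈ -7.0968
Rounded to 4 decimal places: z = -7.0968

Answer: -7.0968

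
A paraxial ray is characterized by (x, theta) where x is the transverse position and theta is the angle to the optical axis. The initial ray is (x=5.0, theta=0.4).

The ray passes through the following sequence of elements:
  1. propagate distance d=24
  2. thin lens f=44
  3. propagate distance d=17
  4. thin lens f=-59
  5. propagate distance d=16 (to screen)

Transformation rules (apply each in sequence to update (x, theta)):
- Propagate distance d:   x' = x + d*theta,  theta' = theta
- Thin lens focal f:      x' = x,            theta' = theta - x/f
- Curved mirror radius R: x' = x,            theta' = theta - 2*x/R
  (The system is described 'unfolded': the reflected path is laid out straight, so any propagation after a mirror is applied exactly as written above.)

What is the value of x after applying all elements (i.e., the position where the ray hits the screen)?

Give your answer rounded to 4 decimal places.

Initial: x=5.0000 theta=0.4000
After 1 (propagate distance d=24): x=14.6000 theta=0.4000
After 2 (thin lens f=44): x=14.6000 theta=3/44 (≈0.0682)
After 3 (propagate distance d=17): x=3467/220 (≈15.7591) theta=3/44 (≈0.0682)
After 4 (thin lens f=-59): x=3467/220 (≈15.7591) theta=1088/3245 (≈0.3353)
After 5 (propagate distance d=16 (to screen)): x=54837/2596 (≈21.1237) theta=1088/3245 (≈0.3353)
Rounded to 4 decimal places: x = 21.1237

Answer: 21.1237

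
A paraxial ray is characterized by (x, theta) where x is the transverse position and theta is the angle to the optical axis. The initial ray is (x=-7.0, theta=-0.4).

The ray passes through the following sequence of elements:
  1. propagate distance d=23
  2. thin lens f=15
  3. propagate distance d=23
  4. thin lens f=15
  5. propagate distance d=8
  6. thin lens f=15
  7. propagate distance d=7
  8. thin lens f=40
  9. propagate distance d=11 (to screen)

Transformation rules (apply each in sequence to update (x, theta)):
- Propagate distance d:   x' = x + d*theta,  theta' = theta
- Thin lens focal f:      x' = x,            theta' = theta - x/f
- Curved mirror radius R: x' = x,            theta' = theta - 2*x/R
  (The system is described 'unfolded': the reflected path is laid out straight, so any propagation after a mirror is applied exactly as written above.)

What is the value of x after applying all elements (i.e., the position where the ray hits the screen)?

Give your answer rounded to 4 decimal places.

Answer: 9.7359

Derivation:
Initial: x=-7.0000 theta=-0.4000
After 1 (propagate distance d=23): x=-16.2000 theta=-0.4000
After 2 (thin lens f=15): x=-16.2000 theta=0.6800
After 3 (propagate distance d=23): x=-0.5600 theta=0.6800
After 4 (thin lens f=15): x=-0.5600 theta=269/375 (≈0.7173)
After 5 (propagate distance d=8): x=1942/375 (≈5.1787) theta=269/375 (≈0.7173)
After 6 (thin lens f=15): x=1942/375 (≈5.1787) theta=2093/5625 (≈0.3721)
After 7 (propagate distance d=7): x=43781/5625 (≈7.7833) theta=2093/5625 (≈0.3721)
After 8 (thin lens f=40): x=43781/5625 (≈7.7833) theta=13313/75000 (≈0.1775)
After 9 (propagate distance d=11 (to screen)): x=2190569/225000 (≈9.7359) theta=13313/75000 (≈0.1775)
Rounded to 4 decimal places: x = 9.7359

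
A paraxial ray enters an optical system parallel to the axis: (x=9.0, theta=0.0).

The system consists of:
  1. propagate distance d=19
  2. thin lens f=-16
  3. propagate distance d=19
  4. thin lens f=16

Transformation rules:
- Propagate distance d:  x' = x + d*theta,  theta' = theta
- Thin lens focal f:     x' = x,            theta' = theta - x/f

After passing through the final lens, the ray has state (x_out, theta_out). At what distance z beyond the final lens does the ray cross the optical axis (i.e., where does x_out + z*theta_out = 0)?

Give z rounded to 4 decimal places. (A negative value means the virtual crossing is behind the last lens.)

Initial: x=9.0000 theta=0.0000
After 1 (propagate distance d=19): x=9.0000 theta=0.0000
After 2 (thin lens f=-16): x=9.0000 theta=0.5625
After 3 (propagate distance d=19): x=19.6875 theta=0.5625
After 4 (thin lens f=16): x=19.6875 theta=-171/256 (≈-0.6680)
z_focus = -x_out/theta_out = -(19.6875)/(-171/256) = 560/19 ≈ 29.4737
Rounded to 4 decimal places: z = 29.4737

Answer: 29.4737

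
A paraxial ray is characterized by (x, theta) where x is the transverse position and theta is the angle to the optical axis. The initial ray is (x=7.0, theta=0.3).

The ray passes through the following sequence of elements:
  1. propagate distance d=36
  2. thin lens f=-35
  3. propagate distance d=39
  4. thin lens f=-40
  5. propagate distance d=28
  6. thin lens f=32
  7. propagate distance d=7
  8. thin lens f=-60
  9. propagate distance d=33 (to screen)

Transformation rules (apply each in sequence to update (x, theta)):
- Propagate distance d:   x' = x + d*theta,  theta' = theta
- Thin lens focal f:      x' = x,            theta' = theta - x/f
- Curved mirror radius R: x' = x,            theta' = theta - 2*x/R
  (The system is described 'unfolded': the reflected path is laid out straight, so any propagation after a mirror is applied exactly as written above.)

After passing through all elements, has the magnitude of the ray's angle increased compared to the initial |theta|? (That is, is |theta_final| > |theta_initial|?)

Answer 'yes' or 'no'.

Initial: x=7.0000 theta=0.3000
After 1 (propagate distance d=36): x=17.8000 theta=0.3000
After 2 (thin lens f=-35): x=17.8000 theta=283/350 (≈0.8086)
After 3 (propagate distance d=39): x=17267/350 (≈49.3343) theta=283/350 (≈0.8086)
After 4 (thin lens f=-40): x=17267/350 (≈49.3343) theta=28587/14000 (≈2.0419)
After 5 (propagate distance d=28): x=372779/3500 (≈106.5083) theta=28587/14000 (≈2.0419)
After 6 (thin lens f=32): x=372779/3500 (≈106.5083) theta=-144083/112000 (≈-1.2865)
After 7 (propagate distance d=7): x=10920347/112000 (≈97.5031) theta=-144083/112000 (≈-1.2865)
After 8 (thin lens f=-60): x=10920347/112000 (≈97.5031) theta=2275367/6720000 (≈0.3386)
After 9 (propagate distance d=33 (to screen)): x=243435977/2240000 (≈108.6768) theta=2275367/6720000 (≈0.3386)
|theta_initial|=0.3000 |theta_final|=2275367/6720000 (≈0.3386) -> increased

Answer: yes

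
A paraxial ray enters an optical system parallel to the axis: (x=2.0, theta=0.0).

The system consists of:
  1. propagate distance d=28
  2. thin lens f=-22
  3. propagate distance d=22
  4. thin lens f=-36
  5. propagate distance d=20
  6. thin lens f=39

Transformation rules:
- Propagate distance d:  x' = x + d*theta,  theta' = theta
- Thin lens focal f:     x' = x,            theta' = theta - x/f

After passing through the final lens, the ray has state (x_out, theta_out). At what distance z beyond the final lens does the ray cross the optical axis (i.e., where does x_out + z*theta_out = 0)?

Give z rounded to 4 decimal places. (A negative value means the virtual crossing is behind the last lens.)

Answer: 1940.2500

Derivation:
Initial: x=2.0000 theta=0.0000
After 1 (propagate distance d=28): x=2.0000 theta=0.0000
After 2 (thin lens f=-22): x=2.0000 theta=1/11 (≈0.0909)
After 3 (propagate distance d=22): x=4.0000 theta=1/11 (≈0.0909)
After 4 (thin lens f=-36): x=4.0000 theta=20/99 (≈0.2020)
After 5 (propagate distance d=20): x=796/99 (≈8.0404) theta=20/99 (≈0.2020)
After 6 (thin lens f=39): x=796/99 (≈8.0404) theta=-16/3861 (≈-0.0041)
z_focus = -x_out/theta_out = -(796/99)/(-16/3861) = 1940.2500
Rounded to 4 decimal places: z = 1940.2500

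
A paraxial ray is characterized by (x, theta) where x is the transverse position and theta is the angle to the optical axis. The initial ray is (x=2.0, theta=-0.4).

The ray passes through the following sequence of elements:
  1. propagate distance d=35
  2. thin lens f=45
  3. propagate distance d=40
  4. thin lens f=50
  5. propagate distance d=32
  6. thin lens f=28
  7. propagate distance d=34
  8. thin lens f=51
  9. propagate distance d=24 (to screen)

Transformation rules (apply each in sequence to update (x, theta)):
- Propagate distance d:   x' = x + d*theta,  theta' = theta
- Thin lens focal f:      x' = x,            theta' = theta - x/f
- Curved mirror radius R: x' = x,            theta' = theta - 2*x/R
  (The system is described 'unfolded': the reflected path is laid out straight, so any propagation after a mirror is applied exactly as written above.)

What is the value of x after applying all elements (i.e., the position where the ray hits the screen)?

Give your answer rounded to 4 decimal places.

Initial: x=2.0000 theta=-0.4000
After 1 (propagate distance d=35): x=-12.0000 theta=-0.4000
After 2 (thin lens f=45): x=-12.0000 theta=-2/15 (≈-0.1333)
After 3 (propagate distance d=40): x=-52/3 (≈-17.3333) theta=-2/15 (≈-0.1333)
After 4 (thin lens f=50): x=-52/3 (≈-17.3333) theta=16/75 (≈0.2133)
After 5 (propagate distance d=32): x=-788/75 (≈-10.5067) theta=16/75 (≈0.2133)
After 6 (thin lens f=28): x=-788/75 (≈-10.5067) theta=103/175 (≈0.5886)
After 7 (propagate distance d=34): x=998/105 (≈9.5048) theta=103/175 (≈0.5886)
After 8 (thin lens f=51): x=998/105 (≈9.5048) theta=10769/26775 (≈0.4022)
After 9 (propagate distance d=24 (to screen)): x=8142/425 (≈19.1576) theta=10769/26775 (≈0.4022)
Rounded to 4 decimal places: x = 19.1576

Answer: 19.1576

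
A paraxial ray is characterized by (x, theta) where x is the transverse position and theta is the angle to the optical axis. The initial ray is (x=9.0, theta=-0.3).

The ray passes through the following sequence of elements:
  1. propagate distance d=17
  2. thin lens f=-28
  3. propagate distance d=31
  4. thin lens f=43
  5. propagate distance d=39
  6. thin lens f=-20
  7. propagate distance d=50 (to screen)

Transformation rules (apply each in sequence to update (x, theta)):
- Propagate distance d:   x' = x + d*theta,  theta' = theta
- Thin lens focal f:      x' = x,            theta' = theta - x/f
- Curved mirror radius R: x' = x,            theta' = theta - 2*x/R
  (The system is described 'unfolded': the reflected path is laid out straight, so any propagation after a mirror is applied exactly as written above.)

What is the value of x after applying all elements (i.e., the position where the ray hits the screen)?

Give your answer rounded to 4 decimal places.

Answer: -29.0672

Derivation:
Initial: x=9.0000 theta=-0.3000
After 1 (propagate distance d=17): x=3.9000 theta=-0.3000
After 2 (thin lens f=-28): x=3.9000 theta=-9/56 (≈-0.1607)
After 3 (propagate distance d=31): x=-303/280 (≈-1.0821) theta=-9/56 (≈-0.1607)
After 4 (thin lens f=43): x=-303/280 (≈-1.0821) theta=-204/1505 (≈-0.1355)
After 5 (propagate distance d=39): x=-76677/12040 (≈-6.3685) theta=-204/1505 (≈-0.1355)
After 6 (thin lens f=-20): x=-76677/12040 (≈-6.3685) theta=-109317/240800 (≈-0.4540)
After 7 (propagate distance d=50 (to screen)): x=-699939/24080 (≈-29.0672) theta=-109317/240800 (≈-0.4540)
Rounded to 4 decimal places: x = -29.0672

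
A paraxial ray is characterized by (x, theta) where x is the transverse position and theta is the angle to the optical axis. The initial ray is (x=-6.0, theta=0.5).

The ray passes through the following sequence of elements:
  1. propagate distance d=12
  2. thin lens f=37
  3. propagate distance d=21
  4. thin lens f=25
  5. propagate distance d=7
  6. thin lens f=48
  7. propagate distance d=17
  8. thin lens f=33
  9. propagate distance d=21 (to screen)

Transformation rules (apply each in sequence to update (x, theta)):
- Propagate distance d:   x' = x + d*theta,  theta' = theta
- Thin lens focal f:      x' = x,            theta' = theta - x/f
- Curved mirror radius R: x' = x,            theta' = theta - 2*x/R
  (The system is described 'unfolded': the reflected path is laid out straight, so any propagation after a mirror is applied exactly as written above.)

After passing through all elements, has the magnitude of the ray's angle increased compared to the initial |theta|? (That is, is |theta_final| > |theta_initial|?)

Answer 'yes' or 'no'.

Initial: x=-6.0000 theta=0.5000
After 1 (propagate distance d=12): x=0.0000 theta=0.5000
After 2 (thin lens f=37): x=0.0000 theta=0.5000
After 3 (propagate distance d=21): x=10.5000 theta=0.5000
After 4 (thin lens f=25): x=10.5000 theta=0.0800
After 5 (propagate distance d=7): x=11.0600 theta=0.0800
After 6 (thin lens f=48): x=11.0600 theta=-361/2400 (≈-0.1504)
After 7 (propagate distance d=17): x=20407/2400 (≈8.5029) theta=-361/2400 (≈-0.1504)
After 8 (thin lens f=33): x=20407/2400 (≈8.5029) theta=-202/495 (≈-0.4081)
After 9 (propagate distance d=21 (to screen)): x=-1763/26400 (≈-0.0668) theta=-202/495 (≈-0.4081)
|theta_initial|=0.5000 |theta_final|=202/495 (≈0.4081) -> not increased

Answer: no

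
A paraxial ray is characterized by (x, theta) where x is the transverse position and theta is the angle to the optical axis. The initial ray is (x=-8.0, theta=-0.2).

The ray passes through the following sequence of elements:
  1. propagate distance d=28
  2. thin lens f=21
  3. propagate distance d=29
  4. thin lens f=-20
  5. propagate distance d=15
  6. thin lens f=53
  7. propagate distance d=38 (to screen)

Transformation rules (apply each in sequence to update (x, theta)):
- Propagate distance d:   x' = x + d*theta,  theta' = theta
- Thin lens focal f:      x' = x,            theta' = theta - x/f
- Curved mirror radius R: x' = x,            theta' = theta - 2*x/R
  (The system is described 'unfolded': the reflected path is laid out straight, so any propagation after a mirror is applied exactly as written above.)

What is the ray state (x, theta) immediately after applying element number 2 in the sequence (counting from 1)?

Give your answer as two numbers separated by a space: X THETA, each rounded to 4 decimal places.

Answer: -13.6000 0.4476

Derivation:
Initial: x=-8.0000 theta=-0.2000
After 1 (propagate distance d=28): x=-13.6000 theta=-0.2000
After 2 (thin lens f=21): x=-13.6000 theta=47/105 (≈0.4476)
Rounded to 4 decimal places: x = -13.6000, theta = 0.4476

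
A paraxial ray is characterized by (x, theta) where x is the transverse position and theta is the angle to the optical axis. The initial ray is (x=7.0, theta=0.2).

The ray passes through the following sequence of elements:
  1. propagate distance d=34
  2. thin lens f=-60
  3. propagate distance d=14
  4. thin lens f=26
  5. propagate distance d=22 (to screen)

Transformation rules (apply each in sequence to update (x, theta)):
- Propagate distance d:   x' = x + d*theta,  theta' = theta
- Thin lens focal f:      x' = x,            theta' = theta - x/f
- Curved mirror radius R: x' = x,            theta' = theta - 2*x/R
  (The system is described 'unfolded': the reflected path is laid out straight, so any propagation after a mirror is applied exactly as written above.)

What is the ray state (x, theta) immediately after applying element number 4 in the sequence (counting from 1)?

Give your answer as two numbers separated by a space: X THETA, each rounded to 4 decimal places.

Answer: 19.8200 -0.3323

Derivation:
Initial: x=7.0000 theta=0.2000
After 1 (propagate distance d=34): x=13.8000 theta=0.2000
After 2 (thin lens f=-60): x=13.8000 theta=0.4300
After 3 (propagate distance d=14): x=19.8200 theta=0.4300
After 4 (thin lens f=26): x=19.8200 theta=-108/325 (≈-0.3323)
Rounded to 4 decimal places: x = 19.8200, theta = -0.3323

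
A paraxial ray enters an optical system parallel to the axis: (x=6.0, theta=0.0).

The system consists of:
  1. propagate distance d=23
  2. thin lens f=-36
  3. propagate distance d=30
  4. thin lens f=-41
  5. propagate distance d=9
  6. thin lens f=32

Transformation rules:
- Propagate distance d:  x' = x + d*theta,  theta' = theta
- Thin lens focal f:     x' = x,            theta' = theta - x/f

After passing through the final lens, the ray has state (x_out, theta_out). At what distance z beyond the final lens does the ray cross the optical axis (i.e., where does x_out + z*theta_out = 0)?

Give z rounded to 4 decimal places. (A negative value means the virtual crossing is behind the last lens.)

Answer: 479.2163

Derivation:
Initial: x=6.0000 theta=0.0000
After 1 (propagate distance d=23): x=6.0000 theta=0.0000
After 2 (thin lens f=-36): x=6.0000 theta=1/6 (≈0.1667)
After 3 (propagate distance d=30): x=11.0000 theta=1/6 (≈0.1667)
After 4 (thin lens f=-41): x=11.0000 theta=107/246 (≈0.4350)
After 5 (propagate distance d=9): x=1223/82 (≈14.9146) theta=107/246 (≈0.4350)
After 6 (thin lens f=32): x=1223/82 (≈14.9146) theta=-245/7872 (≈-0.0311)
z_focus = -x_out/theta_out = -(1223/82)/(-245/7872) = 117408/245 ≈ 479.2163
Rounded to 4 decimal places: z = 479.2163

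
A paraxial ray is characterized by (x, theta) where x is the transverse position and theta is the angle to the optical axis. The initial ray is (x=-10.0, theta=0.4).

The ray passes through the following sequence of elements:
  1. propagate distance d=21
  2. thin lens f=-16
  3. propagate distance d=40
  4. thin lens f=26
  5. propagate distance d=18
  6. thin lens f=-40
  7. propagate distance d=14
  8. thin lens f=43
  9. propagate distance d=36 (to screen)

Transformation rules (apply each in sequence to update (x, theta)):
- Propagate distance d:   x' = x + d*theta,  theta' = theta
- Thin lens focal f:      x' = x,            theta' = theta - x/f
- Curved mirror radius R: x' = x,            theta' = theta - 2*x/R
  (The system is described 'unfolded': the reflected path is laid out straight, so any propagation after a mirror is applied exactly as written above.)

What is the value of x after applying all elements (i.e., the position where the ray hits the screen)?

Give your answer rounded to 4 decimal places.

Initial: x=-10.0000 theta=0.4000
After 1 (propagate distance d=21): x=-1.6000 theta=0.4000
After 2 (thin lens f=-16): x=-1.6000 theta=0.3000
After 3 (propagate distance d=40): x=10.4000 theta=0.3000
After 4 (thin lens f=26): x=10.4000 theta=-0.1000
After 5 (propagate distance d=18): x=8.6000 theta=-0.1000
After 6 (thin lens f=-40): x=8.6000 theta=0.1150
After 7 (propagate distance d=14): x=10.2100 theta=0.1150
After 8 (thin lens f=43): x=10.2100 theta=-1053/8600 (≈-0.1224)
After 9 (propagate distance d=36 (to screen)): x=24949/4300 (≈5.8021) theta=-1053/8600 (≈-0.1224)
Rounded to 4 decimal places: x = 5.8021

Answer: 5.8021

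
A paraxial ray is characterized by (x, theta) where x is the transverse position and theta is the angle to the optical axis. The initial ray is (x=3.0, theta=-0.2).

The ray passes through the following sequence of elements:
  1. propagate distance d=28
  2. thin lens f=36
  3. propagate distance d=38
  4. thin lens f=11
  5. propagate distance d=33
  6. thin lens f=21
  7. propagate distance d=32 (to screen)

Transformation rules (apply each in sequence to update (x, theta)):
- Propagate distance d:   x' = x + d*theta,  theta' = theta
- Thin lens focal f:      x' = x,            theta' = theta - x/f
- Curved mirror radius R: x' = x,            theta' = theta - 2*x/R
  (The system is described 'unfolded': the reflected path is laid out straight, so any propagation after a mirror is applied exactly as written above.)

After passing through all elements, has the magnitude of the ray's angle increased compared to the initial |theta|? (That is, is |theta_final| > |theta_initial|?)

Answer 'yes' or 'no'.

Answer: no

Derivation:
Initial: x=3.0000 theta=-0.2000
After 1 (propagate distance d=28): x=-2.6000 theta=-0.2000
After 2 (thin lens f=36): x=-2.6000 theta=-23/180 (≈-0.1278)
After 3 (propagate distance d=38): x=-671/90 (≈-7.4556) theta=-23/180 (≈-0.1278)
After 4 (thin lens f=11): x=-671/90 (≈-7.4556) theta=0.5500
After 5 (propagate distance d=33): x=385/36 (≈10.6944) theta=0.5500
After 6 (thin lens f=21): x=385/36 (≈10.6944) theta=11/270 (≈0.0407)
After 7 (propagate distance d=32 (to screen)): x=6479/540 (≈11.9981) theta=11/270 (≈0.0407)
|theta_initial|=0.2000 |theta_final|=11/270 (≈0.0407) -> not increased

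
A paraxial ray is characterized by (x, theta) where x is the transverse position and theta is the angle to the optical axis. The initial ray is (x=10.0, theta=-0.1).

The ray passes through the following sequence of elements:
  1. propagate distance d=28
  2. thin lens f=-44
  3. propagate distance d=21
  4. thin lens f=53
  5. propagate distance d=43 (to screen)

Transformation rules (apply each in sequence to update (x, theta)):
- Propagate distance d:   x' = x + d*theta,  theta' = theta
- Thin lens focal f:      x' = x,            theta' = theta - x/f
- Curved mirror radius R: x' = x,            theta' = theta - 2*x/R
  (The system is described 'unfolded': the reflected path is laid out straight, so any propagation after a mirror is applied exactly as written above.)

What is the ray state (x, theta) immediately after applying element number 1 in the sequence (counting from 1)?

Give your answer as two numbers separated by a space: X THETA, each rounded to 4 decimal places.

Initial: x=10.0000 theta=-0.1000
After 1 (propagate distance d=28): x=7.2000 theta=-0.1000
Rounded to 4 decimal places: x = 7.2000, theta = -0.1000

Answer: 7.2000 -0.1000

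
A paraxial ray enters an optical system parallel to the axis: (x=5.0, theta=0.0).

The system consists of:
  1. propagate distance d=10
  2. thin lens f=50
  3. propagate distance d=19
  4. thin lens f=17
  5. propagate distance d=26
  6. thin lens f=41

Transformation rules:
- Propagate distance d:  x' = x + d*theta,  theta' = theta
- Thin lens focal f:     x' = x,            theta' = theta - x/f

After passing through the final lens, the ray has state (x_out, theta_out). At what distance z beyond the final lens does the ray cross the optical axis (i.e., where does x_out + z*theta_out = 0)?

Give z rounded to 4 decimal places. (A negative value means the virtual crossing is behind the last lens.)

Initial: x=5.0000 theta=0.0000
After 1 (propagate distance d=10): x=5.0000 theta=0.0000
After 2 (thin lens f=50): x=5.0000 theta=-0.1000
After 3 (propagate distance d=19): x=3.1000 theta=-0.1000
After 4 (thin lens f=17): x=3.1000 theta=-24/85 (≈-0.2824)
After 5 (propagate distance d=26): x=-721/170 (≈-4.2412) theta=-24/85 (≈-0.2824)
After 6 (thin lens f=41): x=-721/170 (≈-4.2412) theta=-1247/6970 (≈-0.1789)
z_focus = -x_out/theta_out = -(-721/170)/(-1247/6970) = -29561/1247 ≈ -23.7057
Rounded to 4 decimal places: z = -23.7057

Answer: -23.7057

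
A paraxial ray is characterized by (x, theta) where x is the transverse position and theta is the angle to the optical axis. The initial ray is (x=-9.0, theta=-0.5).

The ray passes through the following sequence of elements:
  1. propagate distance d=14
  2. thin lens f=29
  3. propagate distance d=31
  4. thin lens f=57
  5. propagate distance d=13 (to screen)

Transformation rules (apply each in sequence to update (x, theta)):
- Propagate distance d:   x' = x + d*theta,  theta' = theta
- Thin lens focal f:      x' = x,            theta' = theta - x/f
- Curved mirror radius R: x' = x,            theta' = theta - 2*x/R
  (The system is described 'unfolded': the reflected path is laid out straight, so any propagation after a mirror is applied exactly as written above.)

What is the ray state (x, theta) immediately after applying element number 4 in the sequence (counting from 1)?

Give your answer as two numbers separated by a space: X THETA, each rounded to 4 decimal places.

Answer: -14.3966 0.3043

Derivation:
Initial: x=-9.0000 theta=-0.5000
After 1 (propagate distance d=14): x=-16.0000 theta=-0.5000
After 2 (thin lens f=29): x=-16.0000 theta=3/58 (≈0.0517)
After 3 (propagate distance d=31): x=-835/58 (≈-14.3966) theta=3/58 (≈0.0517)
After 4 (thin lens f=57): x=-835/58 (≈-14.3966) theta=503/1653 (≈0.3043)
Rounded to 4 decimal places: x = -14.3966, theta = 0.3043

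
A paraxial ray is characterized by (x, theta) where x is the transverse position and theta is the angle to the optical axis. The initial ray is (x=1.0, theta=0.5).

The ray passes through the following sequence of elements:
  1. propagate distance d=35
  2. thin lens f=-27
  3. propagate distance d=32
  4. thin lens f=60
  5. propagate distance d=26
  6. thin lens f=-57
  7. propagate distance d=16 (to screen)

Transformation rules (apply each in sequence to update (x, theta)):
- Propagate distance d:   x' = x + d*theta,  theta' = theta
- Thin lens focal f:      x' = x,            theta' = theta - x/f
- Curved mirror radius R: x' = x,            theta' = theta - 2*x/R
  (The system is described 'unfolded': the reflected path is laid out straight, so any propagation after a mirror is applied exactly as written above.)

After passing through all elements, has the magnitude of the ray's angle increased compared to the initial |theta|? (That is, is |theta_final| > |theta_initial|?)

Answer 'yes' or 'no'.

Answer: yes

Derivation:
Initial: x=1.0000 theta=0.5000
After 1 (propagate distance d=35): x=18.5000 theta=0.5000
After 2 (thin lens f=-27): x=18.5000 theta=32/27 (≈1.1852)
After 3 (propagate distance d=32): x=3047/54 (≈56.4259) theta=32/27 (≈1.1852)
After 4 (thin lens f=60): x=3047/54 (≈56.4259) theta=793/3240 (≈0.2448)
After 5 (propagate distance d=26): x=101719/1620 (≈62.7895) theta=793/3240 (≈0.2448)
After 6 (thin lens f=-57): x=101719/1620 (≈62.7895) theta=248639/184680 (≈1.3463)
After 7 (propagate distance d=16 (to screen)): x=1557419/18468 (≈84.3307) theta=248639/184680 (≈1.3463)
|theta_initial|=0.5000 |theta_final|=248639/184680 (≈1.3463) -> increased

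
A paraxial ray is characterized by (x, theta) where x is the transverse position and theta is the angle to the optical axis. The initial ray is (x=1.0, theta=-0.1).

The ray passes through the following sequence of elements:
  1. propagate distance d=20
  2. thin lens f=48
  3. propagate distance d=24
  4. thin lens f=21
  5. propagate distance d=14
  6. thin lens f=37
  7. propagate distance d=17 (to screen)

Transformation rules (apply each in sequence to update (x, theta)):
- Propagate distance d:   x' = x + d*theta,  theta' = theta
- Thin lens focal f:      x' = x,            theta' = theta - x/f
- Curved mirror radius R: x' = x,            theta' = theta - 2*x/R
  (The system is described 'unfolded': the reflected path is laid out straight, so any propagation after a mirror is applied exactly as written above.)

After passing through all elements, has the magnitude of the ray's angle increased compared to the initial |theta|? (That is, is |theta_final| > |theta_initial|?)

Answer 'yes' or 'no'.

Initial: x=1.0000 theta=-0.1000
After 1 (propagate distance d=20): x=-1.0000 theta=-0.1000
After 2 (thin lens f=48): x=-1.0000 theta=-19/240 (≈-0.0792)
After 3 (propagate distance d=24): x=-2.9000 theta=-19/240 (≈-0.0792)
After 4 (thin lens f=21): x=-2.9000 theta=33/560 (≈0.0589)
After 5 (propagate distance d=14): x=-2.0750 theta=33/560 (≈0.0589)
After 6 (thin lens f=37): x=-2.0750 theta=2383/20720 (≈0.1150)
After 7 (propagate distance d=17 (to screen)): x=-2483/20720 (≈-0.1198) theta=2383/20720 (≈0.1150)
|theta_initial|=0.1000 |theta_final|=2383/20720 (≈0.1150) -> increased

Answer: yes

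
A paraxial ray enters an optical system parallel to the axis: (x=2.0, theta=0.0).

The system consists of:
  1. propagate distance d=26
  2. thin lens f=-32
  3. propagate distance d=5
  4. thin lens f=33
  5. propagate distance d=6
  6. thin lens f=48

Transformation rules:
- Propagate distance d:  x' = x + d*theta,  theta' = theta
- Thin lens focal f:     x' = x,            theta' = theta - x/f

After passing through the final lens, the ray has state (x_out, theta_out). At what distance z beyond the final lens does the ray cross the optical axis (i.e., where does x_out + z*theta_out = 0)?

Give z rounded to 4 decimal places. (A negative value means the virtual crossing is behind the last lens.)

Answer: 41.3650

Derivation:
Initial: x=2.0000 theta=0.0000
After 1 (propagate distance d=26): x=2.0000 theta=0.0000
After 2 (thin lens f=-32): x=2.0000 theta=0.0625
After 3 (propagate distance d=5): x=2.3125 theta=0.0625
After 4 (thin lens f=33): x=2.3125 theta=-1/132 (≈-0.0076)
After 5 (propagate distance d=6): x=399/176 (≈2.2670) theta=-1/132 (≈-0.0076)
After 6 (thin lens f=48): x=399/176 (≈2.2670) theta=-463/8448 (≈-0.0548)
z_focus = -x_out/theta_out = -(399/176)/(-463/8448) = 19152/463 ≈ 41.3650
Rounded to 4 decimal places: z = 41.3650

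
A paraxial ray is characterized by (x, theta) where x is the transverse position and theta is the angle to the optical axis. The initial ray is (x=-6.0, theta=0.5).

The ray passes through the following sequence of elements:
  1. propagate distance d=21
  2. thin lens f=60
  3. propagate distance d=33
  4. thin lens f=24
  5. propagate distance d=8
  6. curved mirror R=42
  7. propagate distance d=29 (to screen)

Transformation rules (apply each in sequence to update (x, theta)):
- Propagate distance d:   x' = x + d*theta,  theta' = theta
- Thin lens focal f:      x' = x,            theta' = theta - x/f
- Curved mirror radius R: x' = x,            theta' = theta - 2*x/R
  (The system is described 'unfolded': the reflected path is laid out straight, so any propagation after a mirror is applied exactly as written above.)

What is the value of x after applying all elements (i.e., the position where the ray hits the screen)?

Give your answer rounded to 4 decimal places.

Answer: -16.0594

Derivation:
Initial: x=-6.0000 theta=0.5000
After 1 (propagate distance d=21): x=4.5000 theta=0.5000
After 2 (thin lens f=60): x=4.5000 theta=0.4250
After 3 (propagate distance d=33): x=18.5250 theta=0.4250
After 4 (thin lens f=24): x=18.5250 theta=-111/320 (≈-0.3469)
After 5 (propagate distance d=8): x=15.7500 theta=-111/320 (≈-0.3469)
After 6 (curved mirror R=42): x=15.7500 theta=-351/320 (≈-1.0969)
After 7 (propagate distance d=29 (to screen)): x=-5139/320 (≈-16.0594) theta=-351/320 (≈-1.0969)
Rounded to 4 decimal places: x = -16.0594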